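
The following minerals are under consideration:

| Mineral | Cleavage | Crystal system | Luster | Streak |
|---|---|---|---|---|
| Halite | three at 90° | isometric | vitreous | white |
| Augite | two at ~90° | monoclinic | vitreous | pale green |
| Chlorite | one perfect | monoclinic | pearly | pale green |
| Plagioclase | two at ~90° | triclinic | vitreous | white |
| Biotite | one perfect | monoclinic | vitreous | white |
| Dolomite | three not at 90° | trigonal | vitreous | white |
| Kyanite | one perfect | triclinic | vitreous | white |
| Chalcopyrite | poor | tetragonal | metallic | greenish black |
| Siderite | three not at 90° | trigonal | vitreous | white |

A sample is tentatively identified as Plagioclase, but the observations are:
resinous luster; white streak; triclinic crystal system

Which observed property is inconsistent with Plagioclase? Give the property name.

luster

Resinous luster: Plagioclase has vitreous luster — outside the reference range.
White streak: Plagioclase has white streak — agrees.
Triclinic crystal system: Plagioclase has triclinic system — agrees.
Only the luster is inconsistent.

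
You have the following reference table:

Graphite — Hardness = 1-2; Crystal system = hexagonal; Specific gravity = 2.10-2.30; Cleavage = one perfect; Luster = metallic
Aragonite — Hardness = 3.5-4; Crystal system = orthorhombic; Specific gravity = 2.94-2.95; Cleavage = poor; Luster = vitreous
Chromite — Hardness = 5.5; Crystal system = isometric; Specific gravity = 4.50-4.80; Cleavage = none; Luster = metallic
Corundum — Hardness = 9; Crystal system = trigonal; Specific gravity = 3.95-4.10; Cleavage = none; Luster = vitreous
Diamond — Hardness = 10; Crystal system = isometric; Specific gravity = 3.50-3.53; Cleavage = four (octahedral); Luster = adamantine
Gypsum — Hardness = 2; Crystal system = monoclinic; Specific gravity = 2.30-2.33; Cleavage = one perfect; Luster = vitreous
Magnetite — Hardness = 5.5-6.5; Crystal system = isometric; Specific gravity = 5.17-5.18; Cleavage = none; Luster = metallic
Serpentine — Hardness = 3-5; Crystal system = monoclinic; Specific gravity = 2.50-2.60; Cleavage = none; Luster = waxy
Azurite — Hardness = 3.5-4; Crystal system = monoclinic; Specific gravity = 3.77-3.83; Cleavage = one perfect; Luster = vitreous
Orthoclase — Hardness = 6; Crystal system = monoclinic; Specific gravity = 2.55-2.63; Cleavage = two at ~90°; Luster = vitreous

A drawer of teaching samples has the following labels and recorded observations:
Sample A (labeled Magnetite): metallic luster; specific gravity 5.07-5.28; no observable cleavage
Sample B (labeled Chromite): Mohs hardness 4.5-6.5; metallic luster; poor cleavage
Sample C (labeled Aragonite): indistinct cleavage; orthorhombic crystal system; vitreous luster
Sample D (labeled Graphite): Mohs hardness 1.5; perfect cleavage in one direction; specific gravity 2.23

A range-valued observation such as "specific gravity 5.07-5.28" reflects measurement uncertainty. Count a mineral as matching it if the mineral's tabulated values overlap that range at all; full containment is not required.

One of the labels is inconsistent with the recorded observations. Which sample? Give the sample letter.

Sample A: all recorded properties match Magnetite.
Sample B: Chromite has cleavage none, but the record shows poor cleavage — this label is wrong.
Sample C: all recorded properties match Aragonite.
Sample D: all recorded properties match Graphite.
Only sample B is inconsistent with its label.

B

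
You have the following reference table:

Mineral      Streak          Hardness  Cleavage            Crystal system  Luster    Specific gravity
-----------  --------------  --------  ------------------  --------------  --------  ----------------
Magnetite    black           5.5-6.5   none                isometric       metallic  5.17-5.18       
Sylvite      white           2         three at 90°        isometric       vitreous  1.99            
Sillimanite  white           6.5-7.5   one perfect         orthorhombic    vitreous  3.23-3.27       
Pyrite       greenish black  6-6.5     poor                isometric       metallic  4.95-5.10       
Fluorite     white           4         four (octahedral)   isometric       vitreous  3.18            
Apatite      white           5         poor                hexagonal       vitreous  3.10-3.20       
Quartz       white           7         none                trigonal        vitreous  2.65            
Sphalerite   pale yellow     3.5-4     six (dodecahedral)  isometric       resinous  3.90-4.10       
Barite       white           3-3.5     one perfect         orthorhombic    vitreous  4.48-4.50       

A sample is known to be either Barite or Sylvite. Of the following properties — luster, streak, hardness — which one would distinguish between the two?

hardness

Luster: both vitreous — same for both.
Streak: both white — same for both.
Hardness: Barite 3-3.5, Sylvite 2 — different.
Hardness is the diagnostic property here.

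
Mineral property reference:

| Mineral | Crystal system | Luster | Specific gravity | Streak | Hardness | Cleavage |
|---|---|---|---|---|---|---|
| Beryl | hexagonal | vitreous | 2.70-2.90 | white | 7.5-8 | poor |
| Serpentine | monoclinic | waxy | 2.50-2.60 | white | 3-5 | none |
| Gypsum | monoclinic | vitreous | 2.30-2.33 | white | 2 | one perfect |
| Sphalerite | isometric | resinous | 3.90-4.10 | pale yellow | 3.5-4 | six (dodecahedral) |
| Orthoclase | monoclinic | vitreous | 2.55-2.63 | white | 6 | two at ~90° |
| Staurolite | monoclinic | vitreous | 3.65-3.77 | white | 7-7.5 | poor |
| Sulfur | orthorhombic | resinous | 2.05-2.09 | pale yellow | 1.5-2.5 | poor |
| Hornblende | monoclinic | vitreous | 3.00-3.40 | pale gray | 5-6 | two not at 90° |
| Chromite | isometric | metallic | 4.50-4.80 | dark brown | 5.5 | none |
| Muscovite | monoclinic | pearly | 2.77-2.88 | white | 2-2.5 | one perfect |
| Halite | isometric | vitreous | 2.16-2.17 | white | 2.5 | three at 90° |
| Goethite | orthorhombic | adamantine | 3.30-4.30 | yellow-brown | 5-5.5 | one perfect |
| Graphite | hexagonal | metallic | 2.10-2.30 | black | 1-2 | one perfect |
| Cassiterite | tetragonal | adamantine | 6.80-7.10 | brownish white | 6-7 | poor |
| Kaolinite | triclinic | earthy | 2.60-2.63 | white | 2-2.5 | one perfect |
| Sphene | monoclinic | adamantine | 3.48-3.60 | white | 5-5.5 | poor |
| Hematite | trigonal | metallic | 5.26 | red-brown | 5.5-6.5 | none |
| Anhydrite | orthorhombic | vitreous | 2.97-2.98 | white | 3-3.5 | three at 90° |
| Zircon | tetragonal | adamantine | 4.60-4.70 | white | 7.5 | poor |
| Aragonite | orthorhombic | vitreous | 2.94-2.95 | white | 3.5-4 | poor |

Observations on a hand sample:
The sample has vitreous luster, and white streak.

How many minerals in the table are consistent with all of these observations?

7

Vitreous luster: only Beryl, Gypsum, Orthoclase, Staurolite, Hornblende, Halite, Anhydrite, Aragonite remain.
White streak eliminates Hornblende.
The minerals that satisfy all observations are Anhydrite, Aragonite, Beryl, Gypsum, Halite, Orthoclase, Staurolite.
That is 7 minerals.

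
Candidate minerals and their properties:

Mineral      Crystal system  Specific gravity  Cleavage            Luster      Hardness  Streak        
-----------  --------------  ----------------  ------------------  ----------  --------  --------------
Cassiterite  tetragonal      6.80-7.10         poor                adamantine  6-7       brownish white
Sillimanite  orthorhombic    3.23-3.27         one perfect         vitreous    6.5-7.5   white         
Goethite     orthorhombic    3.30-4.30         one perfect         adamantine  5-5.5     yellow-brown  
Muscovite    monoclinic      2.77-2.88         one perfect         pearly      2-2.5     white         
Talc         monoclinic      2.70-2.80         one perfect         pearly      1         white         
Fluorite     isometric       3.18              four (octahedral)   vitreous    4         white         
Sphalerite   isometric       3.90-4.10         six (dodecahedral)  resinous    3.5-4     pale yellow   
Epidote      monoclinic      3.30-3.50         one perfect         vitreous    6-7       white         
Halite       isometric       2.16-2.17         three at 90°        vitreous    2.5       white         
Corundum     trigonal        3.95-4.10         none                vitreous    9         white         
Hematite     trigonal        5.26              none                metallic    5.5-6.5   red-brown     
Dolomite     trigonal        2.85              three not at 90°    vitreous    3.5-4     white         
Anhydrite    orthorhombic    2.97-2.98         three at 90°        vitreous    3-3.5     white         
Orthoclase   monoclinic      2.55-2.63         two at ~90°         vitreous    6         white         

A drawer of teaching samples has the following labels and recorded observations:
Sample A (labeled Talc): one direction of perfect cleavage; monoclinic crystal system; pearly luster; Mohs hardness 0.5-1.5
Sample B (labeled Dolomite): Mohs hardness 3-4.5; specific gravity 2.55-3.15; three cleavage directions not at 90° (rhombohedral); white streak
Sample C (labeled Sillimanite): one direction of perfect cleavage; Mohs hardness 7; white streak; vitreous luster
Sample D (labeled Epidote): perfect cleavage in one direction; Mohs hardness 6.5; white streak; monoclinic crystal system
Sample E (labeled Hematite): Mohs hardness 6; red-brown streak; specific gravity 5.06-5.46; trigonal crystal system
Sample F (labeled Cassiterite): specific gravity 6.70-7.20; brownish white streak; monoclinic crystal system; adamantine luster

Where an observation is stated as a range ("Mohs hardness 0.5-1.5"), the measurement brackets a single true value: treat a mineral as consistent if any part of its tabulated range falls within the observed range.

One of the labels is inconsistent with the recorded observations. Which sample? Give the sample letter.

F

Sample A: every observation is compatible with the reference values for Talc.
Sample B: every observation is compatible with the reference values for Dolomite.
Sample C: every observation is compatible with the reference values for Sillimanite.
Sample D: every observation is compatible with the reference values for Epidote.
Sample E: every observation is compatible with the reference values for Hematite.
Sample F: monoclinic crystal system is outside the reference for Cassiterite (tetragonal system) — mislabeled.
Sample F is the mislabeled one.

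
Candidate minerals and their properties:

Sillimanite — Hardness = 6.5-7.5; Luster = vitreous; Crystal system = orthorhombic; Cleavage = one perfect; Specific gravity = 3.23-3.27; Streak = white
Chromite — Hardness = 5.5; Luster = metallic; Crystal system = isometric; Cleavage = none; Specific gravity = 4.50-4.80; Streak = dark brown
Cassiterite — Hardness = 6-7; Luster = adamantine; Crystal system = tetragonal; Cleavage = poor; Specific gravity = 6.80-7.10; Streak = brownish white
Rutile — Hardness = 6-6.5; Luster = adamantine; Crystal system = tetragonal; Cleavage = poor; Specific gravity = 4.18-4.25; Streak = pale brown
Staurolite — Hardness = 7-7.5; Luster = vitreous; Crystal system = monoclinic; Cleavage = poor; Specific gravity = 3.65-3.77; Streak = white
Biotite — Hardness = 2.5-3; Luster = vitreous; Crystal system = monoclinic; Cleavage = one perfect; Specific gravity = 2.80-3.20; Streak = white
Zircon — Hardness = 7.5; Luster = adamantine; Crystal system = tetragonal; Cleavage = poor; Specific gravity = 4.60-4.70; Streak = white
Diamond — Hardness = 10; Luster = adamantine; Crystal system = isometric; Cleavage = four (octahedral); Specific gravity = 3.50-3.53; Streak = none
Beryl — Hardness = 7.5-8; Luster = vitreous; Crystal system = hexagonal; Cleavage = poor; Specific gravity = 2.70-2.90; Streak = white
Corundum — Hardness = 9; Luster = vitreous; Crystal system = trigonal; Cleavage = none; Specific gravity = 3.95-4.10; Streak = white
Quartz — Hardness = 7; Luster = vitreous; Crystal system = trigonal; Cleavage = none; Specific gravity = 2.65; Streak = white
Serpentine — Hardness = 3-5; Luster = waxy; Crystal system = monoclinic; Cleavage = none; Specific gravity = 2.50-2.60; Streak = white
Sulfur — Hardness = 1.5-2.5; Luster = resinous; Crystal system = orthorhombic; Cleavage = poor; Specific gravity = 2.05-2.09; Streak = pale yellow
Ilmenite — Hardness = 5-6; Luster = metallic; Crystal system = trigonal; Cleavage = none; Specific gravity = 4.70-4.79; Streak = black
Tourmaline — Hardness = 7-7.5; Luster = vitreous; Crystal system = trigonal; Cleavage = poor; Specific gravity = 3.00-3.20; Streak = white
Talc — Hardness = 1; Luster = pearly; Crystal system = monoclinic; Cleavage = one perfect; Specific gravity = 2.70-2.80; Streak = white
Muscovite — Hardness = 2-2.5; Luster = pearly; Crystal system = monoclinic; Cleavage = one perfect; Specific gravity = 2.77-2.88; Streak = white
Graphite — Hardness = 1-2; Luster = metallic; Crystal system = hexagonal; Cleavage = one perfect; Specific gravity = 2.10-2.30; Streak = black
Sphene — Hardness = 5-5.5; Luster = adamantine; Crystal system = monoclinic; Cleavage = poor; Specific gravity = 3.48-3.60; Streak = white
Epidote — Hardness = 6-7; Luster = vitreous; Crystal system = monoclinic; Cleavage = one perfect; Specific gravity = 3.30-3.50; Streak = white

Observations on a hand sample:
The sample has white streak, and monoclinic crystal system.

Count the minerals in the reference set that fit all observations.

7

White streak — leaves Sillimanite, Staurolite, Biotite, Zircon, Beryl, Corundum, Quartz, Serpentine, Tourmaline, Talc, Muscovite, Sphene, Epidote.
Monoclinic crystal system excludes Sillimanite, Zircon, Beryl, Corundum, Quartz, Tourmaline.
Remaining candidates: Biotite, Epidote, Muscovite, Serpentine, Sphene, Staurolite, Talc.
That is 7 minerals.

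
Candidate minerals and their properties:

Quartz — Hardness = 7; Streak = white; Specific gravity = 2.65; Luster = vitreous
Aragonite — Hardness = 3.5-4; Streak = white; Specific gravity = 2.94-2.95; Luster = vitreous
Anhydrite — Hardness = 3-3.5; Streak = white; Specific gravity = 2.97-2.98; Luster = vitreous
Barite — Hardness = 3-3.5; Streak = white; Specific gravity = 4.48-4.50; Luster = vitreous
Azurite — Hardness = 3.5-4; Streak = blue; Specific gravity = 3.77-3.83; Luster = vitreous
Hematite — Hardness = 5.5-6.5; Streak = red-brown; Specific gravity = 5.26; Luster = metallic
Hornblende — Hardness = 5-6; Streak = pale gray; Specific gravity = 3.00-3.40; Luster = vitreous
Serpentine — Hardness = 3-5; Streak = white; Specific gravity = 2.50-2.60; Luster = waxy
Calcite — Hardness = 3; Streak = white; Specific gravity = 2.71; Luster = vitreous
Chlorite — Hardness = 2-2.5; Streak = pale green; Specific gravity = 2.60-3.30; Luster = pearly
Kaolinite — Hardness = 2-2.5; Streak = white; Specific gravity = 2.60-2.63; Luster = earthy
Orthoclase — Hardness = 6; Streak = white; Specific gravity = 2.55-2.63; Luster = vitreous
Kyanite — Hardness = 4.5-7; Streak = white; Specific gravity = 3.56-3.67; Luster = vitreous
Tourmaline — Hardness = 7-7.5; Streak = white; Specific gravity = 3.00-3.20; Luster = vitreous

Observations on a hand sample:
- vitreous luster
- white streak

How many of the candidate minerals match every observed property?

Vitreous luster eliminates Hematite, Serpentine, Chlorite, Kaolinite.
White streak excludes Azurite, Hornblende.
Remaining candidates: Anhydrite, Aragonite, Barite, Calcite, Kyanite, Orthoclase, Quartz, Tourmaline.
That is 8 minerals.

8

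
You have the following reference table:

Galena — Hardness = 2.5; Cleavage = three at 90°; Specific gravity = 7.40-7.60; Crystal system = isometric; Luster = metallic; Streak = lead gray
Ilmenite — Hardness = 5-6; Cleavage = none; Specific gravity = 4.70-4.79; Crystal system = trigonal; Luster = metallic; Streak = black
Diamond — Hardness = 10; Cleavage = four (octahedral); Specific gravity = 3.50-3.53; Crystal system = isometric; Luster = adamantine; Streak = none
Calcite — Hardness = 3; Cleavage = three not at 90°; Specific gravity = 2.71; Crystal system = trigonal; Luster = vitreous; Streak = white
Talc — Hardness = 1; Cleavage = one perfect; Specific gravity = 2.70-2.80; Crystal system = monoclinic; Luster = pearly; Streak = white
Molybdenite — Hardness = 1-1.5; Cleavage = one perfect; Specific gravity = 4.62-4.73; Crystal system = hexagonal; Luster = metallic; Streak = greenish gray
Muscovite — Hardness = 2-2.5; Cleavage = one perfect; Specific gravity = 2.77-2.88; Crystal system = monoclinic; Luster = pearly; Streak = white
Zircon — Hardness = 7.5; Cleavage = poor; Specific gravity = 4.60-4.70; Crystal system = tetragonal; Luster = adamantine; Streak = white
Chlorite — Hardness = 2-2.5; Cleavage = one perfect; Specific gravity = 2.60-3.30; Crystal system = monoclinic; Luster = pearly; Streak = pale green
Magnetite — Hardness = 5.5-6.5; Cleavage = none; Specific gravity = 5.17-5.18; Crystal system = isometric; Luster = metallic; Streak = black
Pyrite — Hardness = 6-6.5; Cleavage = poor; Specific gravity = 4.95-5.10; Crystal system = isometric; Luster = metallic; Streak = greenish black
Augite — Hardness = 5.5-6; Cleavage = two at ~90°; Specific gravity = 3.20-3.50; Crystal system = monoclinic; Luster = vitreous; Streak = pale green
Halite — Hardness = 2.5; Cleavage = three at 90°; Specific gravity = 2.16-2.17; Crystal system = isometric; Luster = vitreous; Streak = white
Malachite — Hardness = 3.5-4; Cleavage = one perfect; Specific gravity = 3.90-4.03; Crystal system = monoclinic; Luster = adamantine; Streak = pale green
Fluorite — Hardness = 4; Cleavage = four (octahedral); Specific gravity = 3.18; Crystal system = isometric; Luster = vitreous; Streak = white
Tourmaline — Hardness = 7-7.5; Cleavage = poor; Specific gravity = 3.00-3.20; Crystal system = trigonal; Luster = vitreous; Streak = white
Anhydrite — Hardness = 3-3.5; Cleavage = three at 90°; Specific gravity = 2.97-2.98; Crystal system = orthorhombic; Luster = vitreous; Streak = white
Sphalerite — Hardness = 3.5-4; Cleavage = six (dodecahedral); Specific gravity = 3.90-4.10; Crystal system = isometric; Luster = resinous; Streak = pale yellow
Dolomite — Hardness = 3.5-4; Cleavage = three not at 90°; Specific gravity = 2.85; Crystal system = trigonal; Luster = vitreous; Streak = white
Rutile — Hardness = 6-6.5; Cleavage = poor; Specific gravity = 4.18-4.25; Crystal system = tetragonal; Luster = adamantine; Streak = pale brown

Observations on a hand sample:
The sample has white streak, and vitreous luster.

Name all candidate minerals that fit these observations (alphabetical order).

White streak: Calcite, Talc, Muscovite, Zircon, Halite, Fluorite, Tourmaline, Anhydrite, Dolomite remain.
Vitreous luster eliminates Talc, Muscovite, Zircon.
The minerals that satisfy all observations are Anhydrite, Calcite, Dolomite, Fluorite, Halite, Tourmaline.

Anhydrite, Calcite, Dolomite, Fluorite, Halite, Tourmaline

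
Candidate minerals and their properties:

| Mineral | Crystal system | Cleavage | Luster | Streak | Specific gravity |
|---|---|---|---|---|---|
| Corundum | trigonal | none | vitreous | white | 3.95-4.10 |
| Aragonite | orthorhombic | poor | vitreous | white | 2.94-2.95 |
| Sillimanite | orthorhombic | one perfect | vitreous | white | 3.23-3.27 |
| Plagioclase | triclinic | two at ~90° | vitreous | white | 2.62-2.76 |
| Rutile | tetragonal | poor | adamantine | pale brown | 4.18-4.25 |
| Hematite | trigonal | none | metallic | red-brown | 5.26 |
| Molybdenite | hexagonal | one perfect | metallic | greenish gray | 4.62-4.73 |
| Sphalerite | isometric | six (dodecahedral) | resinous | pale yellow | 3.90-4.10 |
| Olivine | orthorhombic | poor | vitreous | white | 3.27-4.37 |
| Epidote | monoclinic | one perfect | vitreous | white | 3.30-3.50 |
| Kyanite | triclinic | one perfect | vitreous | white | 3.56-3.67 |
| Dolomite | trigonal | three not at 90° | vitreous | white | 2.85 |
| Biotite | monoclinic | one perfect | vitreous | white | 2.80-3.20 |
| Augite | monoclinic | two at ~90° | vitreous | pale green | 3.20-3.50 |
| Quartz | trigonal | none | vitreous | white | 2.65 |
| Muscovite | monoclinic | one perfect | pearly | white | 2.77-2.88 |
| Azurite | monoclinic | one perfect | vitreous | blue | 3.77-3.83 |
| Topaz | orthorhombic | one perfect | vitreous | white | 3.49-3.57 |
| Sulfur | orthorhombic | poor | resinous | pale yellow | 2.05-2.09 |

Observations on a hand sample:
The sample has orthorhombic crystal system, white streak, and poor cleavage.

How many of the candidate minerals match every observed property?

Orthorhombic crystal system: Aragonite, Sillimanite, Olivine, Topaz, Sulfur remain.
White streak is inconsistent with Sulfur.
Poor cleavage excludes Sillimanite, Topaz.
The minerals that satisfy all observations are Aragonite, Olivine.
That is 2 minerals.

2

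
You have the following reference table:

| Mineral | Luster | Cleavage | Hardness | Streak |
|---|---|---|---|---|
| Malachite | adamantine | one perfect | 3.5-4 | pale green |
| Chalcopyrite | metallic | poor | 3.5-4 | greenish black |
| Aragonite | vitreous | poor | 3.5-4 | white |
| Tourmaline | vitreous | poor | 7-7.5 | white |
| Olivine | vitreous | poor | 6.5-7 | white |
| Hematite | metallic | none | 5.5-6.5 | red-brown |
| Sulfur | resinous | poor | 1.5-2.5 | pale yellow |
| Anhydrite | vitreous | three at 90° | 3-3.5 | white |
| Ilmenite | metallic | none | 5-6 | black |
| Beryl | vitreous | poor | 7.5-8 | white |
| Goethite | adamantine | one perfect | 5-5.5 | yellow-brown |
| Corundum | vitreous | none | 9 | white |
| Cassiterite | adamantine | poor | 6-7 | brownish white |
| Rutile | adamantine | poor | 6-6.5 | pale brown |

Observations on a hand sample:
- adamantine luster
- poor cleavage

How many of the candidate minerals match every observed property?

Adamantine luster — leaves Malachite, Goethite, Cassiterite, Rutile.
Poor cleavage is inconsistent with Malachite, Goethite.
Remaining candidates: Cassiterite, Rutile.
That is 2 minerals.

2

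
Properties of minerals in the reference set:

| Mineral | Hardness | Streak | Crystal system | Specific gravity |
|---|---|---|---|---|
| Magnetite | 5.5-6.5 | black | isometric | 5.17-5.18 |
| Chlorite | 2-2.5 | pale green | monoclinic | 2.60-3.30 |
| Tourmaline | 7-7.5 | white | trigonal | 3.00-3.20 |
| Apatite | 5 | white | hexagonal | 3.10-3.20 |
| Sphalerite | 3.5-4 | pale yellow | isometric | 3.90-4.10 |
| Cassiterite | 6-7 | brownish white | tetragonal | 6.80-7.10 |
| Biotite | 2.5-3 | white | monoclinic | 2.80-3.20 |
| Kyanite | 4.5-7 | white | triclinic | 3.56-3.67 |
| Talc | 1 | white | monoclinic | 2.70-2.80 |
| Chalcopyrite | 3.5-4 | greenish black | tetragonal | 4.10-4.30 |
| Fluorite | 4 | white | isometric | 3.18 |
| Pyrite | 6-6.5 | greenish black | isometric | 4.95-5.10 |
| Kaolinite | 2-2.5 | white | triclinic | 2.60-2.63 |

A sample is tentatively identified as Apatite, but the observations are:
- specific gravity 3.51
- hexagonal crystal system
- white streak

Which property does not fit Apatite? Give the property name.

Specific gravity 3.51: Apatite has SG 3.10-3.20 — does not match.
Hexagonal crystal system: Apatite has hexagonal system — within range.
White streak: Apatite has white streak — within range.
The specific gravity is the one property that does not fit.

specific gravity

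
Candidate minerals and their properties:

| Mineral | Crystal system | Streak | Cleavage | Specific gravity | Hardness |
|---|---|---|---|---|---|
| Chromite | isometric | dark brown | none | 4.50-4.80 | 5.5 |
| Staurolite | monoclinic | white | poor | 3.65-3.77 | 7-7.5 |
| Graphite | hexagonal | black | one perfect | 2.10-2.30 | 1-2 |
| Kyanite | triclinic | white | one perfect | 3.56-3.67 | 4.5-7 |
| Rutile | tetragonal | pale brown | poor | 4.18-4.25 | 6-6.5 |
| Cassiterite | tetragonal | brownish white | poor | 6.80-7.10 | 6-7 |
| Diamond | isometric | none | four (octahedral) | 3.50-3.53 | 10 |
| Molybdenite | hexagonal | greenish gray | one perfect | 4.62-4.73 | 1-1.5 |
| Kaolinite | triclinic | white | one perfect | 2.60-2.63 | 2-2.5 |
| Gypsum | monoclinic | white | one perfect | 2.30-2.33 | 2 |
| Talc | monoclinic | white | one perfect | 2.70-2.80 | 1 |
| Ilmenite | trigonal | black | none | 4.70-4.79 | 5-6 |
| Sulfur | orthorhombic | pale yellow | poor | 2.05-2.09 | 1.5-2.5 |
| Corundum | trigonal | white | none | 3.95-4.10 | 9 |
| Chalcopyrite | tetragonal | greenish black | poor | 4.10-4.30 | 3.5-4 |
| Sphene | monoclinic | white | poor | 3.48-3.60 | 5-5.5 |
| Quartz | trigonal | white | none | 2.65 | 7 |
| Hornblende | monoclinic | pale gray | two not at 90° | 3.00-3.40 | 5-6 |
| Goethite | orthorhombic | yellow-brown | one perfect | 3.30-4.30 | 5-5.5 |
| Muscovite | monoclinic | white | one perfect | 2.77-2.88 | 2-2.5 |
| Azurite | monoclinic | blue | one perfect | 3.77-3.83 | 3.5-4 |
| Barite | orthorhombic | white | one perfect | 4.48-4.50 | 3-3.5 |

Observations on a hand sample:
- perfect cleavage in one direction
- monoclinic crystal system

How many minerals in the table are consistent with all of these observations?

Perfect cleavage in one direction: narrows the field to Graphite, Kyanite, Molybdenite, Kaolinite, Gypsum, Talc, Goethite, Muscovite, Azurite, Barite.
Monoclinic crystal system: Gypsum, Talc, Muscovite, Azurite remain.
Consistent with every observation: Azurite, Gypsum, Muscovite, Talc.
That is 4 minerals.

4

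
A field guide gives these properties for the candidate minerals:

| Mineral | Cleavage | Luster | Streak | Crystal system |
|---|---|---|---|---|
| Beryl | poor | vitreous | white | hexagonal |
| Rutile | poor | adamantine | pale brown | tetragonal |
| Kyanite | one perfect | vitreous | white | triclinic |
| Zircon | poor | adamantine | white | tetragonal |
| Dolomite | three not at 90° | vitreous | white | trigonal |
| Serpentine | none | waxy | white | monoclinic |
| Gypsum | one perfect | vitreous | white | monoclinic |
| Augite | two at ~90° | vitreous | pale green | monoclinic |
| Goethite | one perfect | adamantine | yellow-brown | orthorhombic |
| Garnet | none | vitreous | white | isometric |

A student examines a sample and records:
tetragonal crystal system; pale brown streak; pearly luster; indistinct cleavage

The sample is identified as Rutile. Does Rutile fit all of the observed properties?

No

Tetragonal crystal system — consistent with Rutile (tetragonal system).
Pale brown streak — consistent with Rutile (pale brown streak).
Pearly luster — Rutile has adamantine luster; inconsistent.
Indistinct cleavage — consistent with Rutile (cleavage poor).
Rutile is excluded by the luster.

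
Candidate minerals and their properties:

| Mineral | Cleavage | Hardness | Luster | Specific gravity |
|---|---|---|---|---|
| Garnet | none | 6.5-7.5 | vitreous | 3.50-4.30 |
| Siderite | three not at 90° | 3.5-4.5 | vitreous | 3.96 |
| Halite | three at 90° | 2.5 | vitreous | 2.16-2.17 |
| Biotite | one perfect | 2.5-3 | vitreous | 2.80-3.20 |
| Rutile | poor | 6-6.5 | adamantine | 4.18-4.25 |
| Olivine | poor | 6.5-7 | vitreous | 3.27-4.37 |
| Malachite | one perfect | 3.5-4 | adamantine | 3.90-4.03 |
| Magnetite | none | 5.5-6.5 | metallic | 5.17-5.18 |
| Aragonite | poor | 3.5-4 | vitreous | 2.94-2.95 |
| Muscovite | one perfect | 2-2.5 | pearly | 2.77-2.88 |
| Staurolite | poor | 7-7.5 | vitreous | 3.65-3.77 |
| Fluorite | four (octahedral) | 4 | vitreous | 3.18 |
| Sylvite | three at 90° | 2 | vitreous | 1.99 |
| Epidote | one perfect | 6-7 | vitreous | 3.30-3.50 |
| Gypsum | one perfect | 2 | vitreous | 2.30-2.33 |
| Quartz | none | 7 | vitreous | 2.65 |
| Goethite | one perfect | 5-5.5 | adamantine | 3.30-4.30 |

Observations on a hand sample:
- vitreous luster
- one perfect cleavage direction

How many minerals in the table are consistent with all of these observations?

3

Vitreous luster rules out Rutile, Malachite, Magnetite, Muscovite, Goethite.
One perfect cleavage direction — Biotite, Epidote, Gypsum remain.
The minerals that satisfy all observations are Biotite, Epidote, Gypsum.
That is 3 minerals.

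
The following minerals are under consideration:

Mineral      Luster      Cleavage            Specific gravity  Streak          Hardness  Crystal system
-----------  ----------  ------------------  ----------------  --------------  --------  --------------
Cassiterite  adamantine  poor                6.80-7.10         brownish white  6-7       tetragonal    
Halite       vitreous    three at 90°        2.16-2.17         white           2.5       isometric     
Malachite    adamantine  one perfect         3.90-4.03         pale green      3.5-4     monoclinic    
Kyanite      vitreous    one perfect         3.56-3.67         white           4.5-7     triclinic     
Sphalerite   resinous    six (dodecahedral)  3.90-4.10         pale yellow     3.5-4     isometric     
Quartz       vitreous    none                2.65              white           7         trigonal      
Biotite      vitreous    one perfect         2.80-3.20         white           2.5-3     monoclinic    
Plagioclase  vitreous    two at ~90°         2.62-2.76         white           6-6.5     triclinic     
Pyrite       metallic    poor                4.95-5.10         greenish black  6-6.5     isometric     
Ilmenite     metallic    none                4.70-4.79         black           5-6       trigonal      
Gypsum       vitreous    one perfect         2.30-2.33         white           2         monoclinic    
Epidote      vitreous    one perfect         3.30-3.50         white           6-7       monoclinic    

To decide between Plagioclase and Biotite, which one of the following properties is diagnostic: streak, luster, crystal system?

crystal system

Streak: both white — no difference.
Luster: both vitreous — no difference.
Crystal system: Plagioclase triclinic, Biotite monoclinic — these differ.
Only crystal system differs between Plagioclase and Biotite among the listed tests.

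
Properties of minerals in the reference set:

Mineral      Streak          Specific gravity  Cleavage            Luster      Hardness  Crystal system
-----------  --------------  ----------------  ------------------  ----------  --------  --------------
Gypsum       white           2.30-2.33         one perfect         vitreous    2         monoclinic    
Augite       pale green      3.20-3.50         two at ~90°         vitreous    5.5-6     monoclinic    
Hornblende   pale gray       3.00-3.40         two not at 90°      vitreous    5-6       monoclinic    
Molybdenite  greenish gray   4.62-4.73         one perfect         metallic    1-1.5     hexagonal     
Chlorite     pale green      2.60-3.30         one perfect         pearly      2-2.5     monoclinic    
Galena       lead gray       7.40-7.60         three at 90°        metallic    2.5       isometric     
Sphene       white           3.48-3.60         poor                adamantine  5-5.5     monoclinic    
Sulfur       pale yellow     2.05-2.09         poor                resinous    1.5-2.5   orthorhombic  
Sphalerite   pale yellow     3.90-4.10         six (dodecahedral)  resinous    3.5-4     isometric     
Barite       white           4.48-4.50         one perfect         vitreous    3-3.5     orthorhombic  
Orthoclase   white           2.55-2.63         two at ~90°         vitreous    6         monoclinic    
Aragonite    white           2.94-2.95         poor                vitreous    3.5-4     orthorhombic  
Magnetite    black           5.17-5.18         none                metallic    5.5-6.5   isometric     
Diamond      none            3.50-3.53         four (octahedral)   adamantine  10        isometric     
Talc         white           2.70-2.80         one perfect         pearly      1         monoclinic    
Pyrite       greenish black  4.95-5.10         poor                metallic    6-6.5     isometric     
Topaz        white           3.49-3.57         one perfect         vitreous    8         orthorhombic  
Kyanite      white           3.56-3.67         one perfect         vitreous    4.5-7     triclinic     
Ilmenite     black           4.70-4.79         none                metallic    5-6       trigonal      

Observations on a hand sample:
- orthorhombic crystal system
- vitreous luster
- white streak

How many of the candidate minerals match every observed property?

3

Orthorhombic crystal system: narrows the field to Sulfur, Barite, Aragonite, Topaz.
Vitreous luster excludes Sulfur.
White streak: every remaining candidate is consistent.
Consistent with every observation: Aragonite, Barite, Topaz.
That is 3 minerals.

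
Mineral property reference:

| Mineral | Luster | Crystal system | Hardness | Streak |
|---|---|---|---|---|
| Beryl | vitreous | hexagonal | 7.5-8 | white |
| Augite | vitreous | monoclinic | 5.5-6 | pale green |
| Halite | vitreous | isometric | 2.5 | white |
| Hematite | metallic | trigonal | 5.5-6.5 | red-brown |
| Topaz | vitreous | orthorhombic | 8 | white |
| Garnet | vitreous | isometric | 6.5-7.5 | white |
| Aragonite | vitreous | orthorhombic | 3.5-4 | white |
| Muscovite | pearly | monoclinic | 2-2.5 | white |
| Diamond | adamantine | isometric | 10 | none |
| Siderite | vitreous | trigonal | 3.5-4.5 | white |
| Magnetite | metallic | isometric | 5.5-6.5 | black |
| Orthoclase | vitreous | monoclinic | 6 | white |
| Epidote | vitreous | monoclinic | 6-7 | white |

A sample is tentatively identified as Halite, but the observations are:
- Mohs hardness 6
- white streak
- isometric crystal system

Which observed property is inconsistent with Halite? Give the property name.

Mohs hardness 6: Halite has hardness 2.5 — inconsistent.
White streak: Halite has white streak — matches.
Isometric crystal system: Halite has isometric system — matches.
Only the hardness is inconsistent.

hardness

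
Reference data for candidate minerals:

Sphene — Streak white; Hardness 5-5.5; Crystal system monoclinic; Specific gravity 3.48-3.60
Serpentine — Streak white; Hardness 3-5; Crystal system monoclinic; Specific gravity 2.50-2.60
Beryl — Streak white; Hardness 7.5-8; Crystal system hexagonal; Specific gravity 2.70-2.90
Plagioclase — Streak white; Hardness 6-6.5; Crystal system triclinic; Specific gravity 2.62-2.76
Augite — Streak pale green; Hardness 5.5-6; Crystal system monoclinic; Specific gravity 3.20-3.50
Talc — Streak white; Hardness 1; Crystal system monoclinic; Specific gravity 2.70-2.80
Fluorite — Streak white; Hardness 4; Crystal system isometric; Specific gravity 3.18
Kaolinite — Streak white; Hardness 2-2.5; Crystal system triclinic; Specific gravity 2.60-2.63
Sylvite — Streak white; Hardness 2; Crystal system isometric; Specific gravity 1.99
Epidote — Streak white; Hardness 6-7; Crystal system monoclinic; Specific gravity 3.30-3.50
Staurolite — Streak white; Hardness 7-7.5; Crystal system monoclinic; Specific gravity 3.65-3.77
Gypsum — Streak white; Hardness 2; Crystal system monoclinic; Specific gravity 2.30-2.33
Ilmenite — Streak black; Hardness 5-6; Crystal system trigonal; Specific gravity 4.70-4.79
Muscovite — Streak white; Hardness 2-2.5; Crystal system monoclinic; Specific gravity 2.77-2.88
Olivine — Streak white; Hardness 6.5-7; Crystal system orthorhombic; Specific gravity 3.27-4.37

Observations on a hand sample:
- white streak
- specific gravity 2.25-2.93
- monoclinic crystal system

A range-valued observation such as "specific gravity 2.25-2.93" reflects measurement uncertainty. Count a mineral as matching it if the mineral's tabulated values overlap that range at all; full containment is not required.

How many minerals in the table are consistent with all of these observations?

White streak is inconsistent with Augite, Ilmenite.
Specific gravity 2.25-2.93 eliminates Sphene, Fluorite, Sylvite, Epidote, Staurolite, Olivine.
Monoclinic crystal system excludes Beryl, Plagioclase, Kaolinite.
The minerals that satisfy all observations are Gypsum, Muscovite, Serpentine, Talc.
That is 4 minerals.

4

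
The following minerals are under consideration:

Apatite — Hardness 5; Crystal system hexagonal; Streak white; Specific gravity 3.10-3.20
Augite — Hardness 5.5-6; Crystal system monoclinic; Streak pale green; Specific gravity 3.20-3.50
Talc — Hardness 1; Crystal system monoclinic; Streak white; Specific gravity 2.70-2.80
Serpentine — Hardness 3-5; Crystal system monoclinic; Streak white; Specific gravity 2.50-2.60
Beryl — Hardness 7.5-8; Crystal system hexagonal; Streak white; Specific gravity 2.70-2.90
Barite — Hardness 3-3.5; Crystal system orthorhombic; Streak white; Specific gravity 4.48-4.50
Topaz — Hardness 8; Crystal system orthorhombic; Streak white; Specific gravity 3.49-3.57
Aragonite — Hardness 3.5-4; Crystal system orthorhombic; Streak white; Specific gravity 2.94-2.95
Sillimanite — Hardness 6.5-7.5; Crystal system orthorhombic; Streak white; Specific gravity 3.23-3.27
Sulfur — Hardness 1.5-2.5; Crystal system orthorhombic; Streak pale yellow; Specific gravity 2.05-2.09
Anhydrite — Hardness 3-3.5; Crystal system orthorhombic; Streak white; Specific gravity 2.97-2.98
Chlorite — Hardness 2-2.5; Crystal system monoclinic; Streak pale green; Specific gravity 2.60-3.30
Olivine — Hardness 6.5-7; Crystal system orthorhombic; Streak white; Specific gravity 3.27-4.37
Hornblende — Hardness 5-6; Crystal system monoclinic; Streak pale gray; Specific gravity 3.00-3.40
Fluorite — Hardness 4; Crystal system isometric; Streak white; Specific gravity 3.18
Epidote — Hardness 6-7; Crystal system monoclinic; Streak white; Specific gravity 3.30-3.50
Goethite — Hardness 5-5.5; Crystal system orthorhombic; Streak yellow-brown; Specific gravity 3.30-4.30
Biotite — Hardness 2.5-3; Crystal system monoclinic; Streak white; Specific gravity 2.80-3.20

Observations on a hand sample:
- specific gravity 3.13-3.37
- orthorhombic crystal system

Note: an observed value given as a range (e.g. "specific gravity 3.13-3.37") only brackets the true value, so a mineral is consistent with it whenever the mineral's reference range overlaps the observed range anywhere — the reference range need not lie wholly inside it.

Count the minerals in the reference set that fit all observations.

Specific gravity 3.13-3.37 — Apatite, Augite, Sillimanite, Chlorite, Olivine, Hornblende, Fluorite, Epidote, Goethite, Biotite remain.
Orthorhombic crystal system — Sillimanite, Olivine, Goethite remain.
The minerals that satisfy all observations are Goethite, Olivine, Sillimanite.
That is 3 minerals.

3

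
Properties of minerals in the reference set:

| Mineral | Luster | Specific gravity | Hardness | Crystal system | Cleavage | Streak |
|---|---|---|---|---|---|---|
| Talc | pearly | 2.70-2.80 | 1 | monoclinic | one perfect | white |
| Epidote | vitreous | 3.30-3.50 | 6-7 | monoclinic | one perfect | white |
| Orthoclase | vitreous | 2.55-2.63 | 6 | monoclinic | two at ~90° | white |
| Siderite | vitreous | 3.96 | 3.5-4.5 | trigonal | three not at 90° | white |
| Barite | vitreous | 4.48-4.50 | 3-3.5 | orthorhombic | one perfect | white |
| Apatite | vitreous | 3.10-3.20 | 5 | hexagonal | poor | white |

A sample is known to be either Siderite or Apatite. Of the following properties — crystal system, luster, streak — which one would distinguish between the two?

crystal system

Crystal system: Siderite trigonal, Apatite hexagonal — different.
Luster: both vitreous — no difference.
Streak: both white — no difference.
Of the listed properties, crystal system is the one that separates them.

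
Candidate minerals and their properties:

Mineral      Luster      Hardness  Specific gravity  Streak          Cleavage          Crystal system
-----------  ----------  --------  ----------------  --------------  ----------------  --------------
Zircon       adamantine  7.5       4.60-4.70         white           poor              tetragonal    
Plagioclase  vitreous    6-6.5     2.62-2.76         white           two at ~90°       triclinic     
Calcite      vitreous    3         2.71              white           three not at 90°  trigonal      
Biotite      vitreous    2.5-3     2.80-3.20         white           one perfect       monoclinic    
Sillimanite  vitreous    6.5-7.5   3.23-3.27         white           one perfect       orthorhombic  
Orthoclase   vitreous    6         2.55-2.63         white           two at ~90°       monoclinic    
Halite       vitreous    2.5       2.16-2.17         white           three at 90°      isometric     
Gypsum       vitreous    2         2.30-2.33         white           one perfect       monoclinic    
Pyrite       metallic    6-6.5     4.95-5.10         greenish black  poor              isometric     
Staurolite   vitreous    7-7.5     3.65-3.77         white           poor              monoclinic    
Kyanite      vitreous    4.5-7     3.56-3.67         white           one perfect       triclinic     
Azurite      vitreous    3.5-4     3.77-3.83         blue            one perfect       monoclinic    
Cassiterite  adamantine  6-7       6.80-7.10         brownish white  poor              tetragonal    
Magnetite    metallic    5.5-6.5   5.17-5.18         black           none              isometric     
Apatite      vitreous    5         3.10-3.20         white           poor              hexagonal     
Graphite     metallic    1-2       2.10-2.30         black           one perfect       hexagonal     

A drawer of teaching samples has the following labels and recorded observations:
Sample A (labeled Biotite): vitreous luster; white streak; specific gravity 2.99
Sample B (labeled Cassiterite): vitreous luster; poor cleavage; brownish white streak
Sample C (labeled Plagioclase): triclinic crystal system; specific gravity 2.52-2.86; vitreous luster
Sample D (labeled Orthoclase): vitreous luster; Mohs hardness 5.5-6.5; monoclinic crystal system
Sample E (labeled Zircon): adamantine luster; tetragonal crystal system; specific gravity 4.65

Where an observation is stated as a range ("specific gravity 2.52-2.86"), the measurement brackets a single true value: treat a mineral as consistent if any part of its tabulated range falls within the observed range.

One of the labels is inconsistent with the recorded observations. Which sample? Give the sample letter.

Sample A: nothing contradicts Biotite.
Sample B: Cassiterite has adamantine luster, but the record shows vitreous luster — this label is wrong.
Sample C: nothing contradicts Plagioclase.
Sample D: nothing contradicts Orthoclase.
Sample E: nothing contradicts Zircon.
Sample B is the mislabeled one.

B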